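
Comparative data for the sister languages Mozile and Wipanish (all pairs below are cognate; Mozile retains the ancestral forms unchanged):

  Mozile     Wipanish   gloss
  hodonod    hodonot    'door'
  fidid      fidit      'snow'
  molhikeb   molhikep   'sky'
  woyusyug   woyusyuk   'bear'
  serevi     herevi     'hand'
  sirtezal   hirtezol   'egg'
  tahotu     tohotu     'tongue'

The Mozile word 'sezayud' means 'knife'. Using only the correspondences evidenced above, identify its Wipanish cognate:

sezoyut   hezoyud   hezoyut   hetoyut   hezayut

serevi ~ herevi — Mozile s corresponds to Wipanish h word-initially before a front vowel.
sirtezal ~ hirtezol, tahotu ~ tohotu — Mozile a corresponds to Wipanish o after a consonant, before a consonant other than r, m, n, p, b, f, v.
hodonod ~ hodonot, fidid ~ fidit — Mozile d corresponds to Wipanish t word-finally.
Applying these to Mozile 'sezayud':
  sezayud → hezayud   (s→h word-initially before a front vowel)
  hezayud → hezoyud   (a→o after a consonant, before a consonant other than r, m, n, p, b, f, v)
  hezoyud → hezoyut   (d→t word-finally)
So the Wipanish cognate is 'hezoyut'.

hezoyut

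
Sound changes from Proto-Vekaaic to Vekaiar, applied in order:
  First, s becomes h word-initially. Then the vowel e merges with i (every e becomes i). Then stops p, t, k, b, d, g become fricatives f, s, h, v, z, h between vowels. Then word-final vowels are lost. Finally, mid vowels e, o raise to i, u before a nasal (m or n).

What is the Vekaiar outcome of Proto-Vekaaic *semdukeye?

himduhiy

Vekaiar: start from *semdukeye.
  rule 1 (debuccalisation): semdukeye → hemdukeye
  rule 2 (vowel merger): hemdukeye → himdukiyi
  rule 3 (intervocalic lenition): himdukiyi → himduhiyi
  rule 4 (apocope): himduhiyi → himduhiy
  rule 5: no change — himduhiy
  ⇒ Vekaiar himduhiy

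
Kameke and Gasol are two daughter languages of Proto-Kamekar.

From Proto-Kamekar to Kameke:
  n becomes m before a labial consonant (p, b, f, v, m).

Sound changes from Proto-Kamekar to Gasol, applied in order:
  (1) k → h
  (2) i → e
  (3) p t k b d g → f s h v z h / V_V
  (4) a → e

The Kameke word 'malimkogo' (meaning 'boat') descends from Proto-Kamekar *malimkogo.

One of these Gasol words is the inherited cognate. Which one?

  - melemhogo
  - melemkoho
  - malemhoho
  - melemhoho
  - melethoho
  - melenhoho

melemhoho

Gasol: *malimkogo
  malimkogo → malimhogo   [unconditioned shift]
  malimhogo → malemhogo   [vowel merger]
  malemhogo → malemhoho   [intervocalic lenition]
  malemhoho → melemhoho   [vowel merger]
  giving Gasol melemhoho.
Only 'melemhoho' matches the regular Gasol development of *malimkogo.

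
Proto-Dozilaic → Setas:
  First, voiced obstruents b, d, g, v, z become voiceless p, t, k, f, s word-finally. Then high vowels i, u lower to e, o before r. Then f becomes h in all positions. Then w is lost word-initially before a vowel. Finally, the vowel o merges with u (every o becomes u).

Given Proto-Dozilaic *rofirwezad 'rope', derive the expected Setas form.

ruherwezat

Setas: *rofirwezad
  rofirwezad → rofirwezat   [final devoicing]
  rofirwezat → roferwezat   [pre-rhotic lowering]
  roferwezat → roherwezat   [unconditioned shift]
  roherwezat (rule 4 does not apply)
  roherwezat → ruherwezat   [vowel merger]
  giving Setas ruherwezat.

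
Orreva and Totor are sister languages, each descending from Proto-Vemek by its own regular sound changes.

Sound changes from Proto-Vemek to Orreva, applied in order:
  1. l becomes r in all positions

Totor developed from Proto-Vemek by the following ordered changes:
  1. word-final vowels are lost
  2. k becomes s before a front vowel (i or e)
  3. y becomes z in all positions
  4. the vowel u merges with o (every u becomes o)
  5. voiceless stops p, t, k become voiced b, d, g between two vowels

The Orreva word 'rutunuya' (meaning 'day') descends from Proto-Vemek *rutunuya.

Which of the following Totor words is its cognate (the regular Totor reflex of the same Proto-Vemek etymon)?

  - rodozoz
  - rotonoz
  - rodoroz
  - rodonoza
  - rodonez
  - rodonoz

rodonoz

Totor: *rutunuya > rutunuy > rutunuz > rotonoz > rodonoz  (by apocope, unconditioned shift, vowel merger, intervocalic voicing)
Only 'rodonoz' matches the regular Totor development of *rutunuya.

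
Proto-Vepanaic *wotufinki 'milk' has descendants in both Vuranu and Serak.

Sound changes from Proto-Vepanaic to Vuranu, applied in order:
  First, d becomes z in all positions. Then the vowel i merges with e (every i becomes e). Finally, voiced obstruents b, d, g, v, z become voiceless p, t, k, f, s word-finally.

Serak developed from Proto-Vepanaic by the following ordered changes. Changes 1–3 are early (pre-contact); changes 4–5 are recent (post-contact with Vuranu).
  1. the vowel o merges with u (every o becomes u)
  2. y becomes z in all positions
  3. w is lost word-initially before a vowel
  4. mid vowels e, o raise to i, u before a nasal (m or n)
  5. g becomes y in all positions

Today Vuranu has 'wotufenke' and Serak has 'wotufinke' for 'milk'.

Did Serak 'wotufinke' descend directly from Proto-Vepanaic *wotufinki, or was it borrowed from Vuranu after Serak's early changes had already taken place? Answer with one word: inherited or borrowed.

If inherited, *wotufinki would pass through all of Serak's changes:
Serak: *wotufinki > wutufinki > utufinki  (by vowel merger, glide loss)
If borrowed from Vuranu 'wotufenke' after the early changes, it would undergo only the recent ones:
  rule 4 (pre-nasal raising): wotufenke → wotufinke
  rule 5 (unconditioned shift): no change (wotufinke)
  ⇒ as a loan: wotufinke
Serak 'wotufinke' matches the loan outcome 'wotufinke', not the inherited 'utufinki' — it skipped the early Serak changes, so it was borrowed from Vuranu.

borrowed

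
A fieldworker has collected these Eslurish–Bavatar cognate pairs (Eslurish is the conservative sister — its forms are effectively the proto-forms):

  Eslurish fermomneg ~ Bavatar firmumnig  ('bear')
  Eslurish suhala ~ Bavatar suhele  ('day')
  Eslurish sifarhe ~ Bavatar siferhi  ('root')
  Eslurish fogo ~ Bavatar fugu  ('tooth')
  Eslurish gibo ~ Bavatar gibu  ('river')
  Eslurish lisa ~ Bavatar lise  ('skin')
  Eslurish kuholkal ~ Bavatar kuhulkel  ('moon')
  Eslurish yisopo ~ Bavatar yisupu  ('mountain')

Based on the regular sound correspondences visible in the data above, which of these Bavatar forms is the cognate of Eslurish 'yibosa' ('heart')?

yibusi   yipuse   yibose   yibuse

fogo ~ fugu, kuholkal ~ kuhulkel — Eslurish o corresponds to Bavatar u after a consonant, before a consonant other than r, m, n, p, b, f, v.
suhala ~ suhele, lisa ~ lise — Eslurish a corresponds to Bavatar e word-finally.
Applying these to Eslurish 'yibosa':
  yibosa → yibusa   (o→u after a consonant, before a consonant other than r, m, n, p, b, f, v)
  yibusa → yibuse   (a→e word-finally)
So the Bavatar cognate is 'yibuse'.

yibuse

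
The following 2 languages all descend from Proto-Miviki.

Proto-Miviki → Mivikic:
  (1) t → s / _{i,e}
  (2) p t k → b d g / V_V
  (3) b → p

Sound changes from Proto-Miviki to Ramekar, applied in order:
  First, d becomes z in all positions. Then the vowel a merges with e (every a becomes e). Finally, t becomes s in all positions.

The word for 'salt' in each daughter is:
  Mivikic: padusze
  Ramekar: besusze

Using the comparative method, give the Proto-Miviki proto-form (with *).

Position 3: Mivikic has d, Ramekar has s. Taking the neighbouring segments as reconstructed: Mivikic d could go back to *t or *d; Ramekar s could go back to *t or *s — the one source consistent with every daughter is *t.
Position 2: Mivikic has a, Ramekar has e. Mivikic preserves a here (none of its changes turn any other segment into a), so the proto-segment is *a.
This points to *batusze. Verify forward in each daughter:
Mivikic: *batusze > badusze > padusze  (by intervocalic voicing, unconditioned shift)
Ramekar: *batusze
  batusze (rule 1 does not apply)
  batusze → betusze   [vowel merger]
  betusze → besusze   [unconditioned shift]
  giving Ramekar besusze.
*batusze is the unique common source.

*batusze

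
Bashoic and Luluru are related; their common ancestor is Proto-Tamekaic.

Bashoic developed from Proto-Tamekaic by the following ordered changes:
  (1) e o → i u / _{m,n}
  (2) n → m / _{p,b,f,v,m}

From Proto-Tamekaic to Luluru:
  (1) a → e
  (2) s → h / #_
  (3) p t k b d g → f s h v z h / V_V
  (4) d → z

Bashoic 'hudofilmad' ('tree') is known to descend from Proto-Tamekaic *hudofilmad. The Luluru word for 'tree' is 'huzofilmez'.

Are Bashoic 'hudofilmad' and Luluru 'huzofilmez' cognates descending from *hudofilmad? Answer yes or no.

yes

Derive the expected Luluru reflex of *hudofilmad:
Luluru: *hudofilmad
  hudofilmad → hudofilmed   [vowel merger]
  hudofilmed (rule 2 does not apply)
  hudofilmed → huzofilmed   [intervocalic lenition]
  huzofilmed → huzofilmez   [unconditioned shift]
  giving Luluru huzofilmez.
Luluru 'huzofilmez' matches the regular reflex exactly, so the pair is cognate.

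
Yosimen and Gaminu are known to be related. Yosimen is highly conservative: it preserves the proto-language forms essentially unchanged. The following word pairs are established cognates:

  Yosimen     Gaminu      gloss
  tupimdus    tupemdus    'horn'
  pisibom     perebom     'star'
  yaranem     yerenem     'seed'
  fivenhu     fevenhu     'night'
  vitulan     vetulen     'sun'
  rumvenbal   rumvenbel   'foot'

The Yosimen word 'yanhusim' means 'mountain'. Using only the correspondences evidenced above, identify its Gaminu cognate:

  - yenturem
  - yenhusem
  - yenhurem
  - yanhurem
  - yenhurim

yenhurem

yaranem ~ yerenem, vitulan ~ vetulen — Yosimen a corresponds to Gaminu e after a consonant, before a nasal.
pisibom ~ perebom — Yosimen s corresponds to Gaminu r between vowels (before a front vowel).
tupimdus ~ tupemdus — Yosimen i corresponds to Gaminu e after a consonant, before a nasal.
Applying these to Yosimen 'yanhusim':
  yanhusim → yenhusim   (a→e after a consonant, before a nasal)
  yenhusim → yenhurim   (s→r between vowels (before a front vowel))
  yenhurim → yenhurem   (i→e after a consonant, before a nasal)
So the Gaminu cognate is 'yenhurem'.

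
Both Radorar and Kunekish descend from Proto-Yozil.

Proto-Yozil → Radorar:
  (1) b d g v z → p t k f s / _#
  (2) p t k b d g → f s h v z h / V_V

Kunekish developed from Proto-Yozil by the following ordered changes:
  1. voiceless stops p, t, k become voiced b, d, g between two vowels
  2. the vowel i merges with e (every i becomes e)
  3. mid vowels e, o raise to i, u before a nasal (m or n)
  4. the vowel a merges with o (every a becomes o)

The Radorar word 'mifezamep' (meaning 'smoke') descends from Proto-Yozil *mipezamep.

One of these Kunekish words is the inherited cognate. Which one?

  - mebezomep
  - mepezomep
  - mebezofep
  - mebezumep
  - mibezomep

mebezomep

Kunekish: *mipezamep
  mipezamep → mibezamep   [intervocalic voicing]
  mibezamep → mebezamep   [vowel merger]
  mebezamep (rule 3 does not apply)
  mebezamep → mebezomep   [vowel merger]
  giving Kunekish mebezomep.
Only 'mebezomep' matches the regular Kunekish development of *mipezamep.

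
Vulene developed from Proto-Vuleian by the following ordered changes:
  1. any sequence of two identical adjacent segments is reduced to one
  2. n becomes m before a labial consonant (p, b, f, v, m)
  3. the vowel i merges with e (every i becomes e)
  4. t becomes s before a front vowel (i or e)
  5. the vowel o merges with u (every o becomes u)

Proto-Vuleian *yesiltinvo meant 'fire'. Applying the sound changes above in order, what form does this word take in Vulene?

Vulene: *yesiltinvo
  yesiltinvo (rule 1 does not apply)
  yesiltinvo → yesiltimvo   [nasal place assimilation]
  yesiltimvo → yeseltemvo   [vowel merger]
  yeseltemvo → yeselsemvo   [palatalisation]
  yeselsemvo → yeselsemvu   [vowel merger]
  giving Vulene yeselsemvu.

yeselsemvu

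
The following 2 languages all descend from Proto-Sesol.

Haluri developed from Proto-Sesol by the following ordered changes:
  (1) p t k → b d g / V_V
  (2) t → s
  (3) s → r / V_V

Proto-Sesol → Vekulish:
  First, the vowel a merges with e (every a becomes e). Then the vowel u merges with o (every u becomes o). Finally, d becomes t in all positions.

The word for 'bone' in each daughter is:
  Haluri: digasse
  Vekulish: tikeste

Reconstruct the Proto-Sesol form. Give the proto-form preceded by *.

*dikaste

Position 3: Haluri has g, Vekulish has k. Vekulish preserves k here (none of its changes turn any other segment into k), so the proto-segment is *k.
Position 6: Haluri has s, Vekulish has t. Taking the neighbouring segments as reconstructed: Haluri s could go back to *t or *s; Vekulish t could go back to *t or *d — the one source consistent with every daughter is *t.
Position 4: Haluri has a, Vekulish has e. Haluri preserves a here (none of its changes turn any other segment into a), so the proto-segment is *a.
Continuing position by position gives *dikaste; check it forward:
Haluri: *dikaste
  dikaste → digaste   [intervocalic voicing]
  digaste → digasse   [unconditioned shift]
  digasse (rule 3 does not apply)
  giving Haluri digasse.
Vekulish: start from *dikaste.
  rule 1 (vowel merger): dikaste → dikeste
  rule 2: no change — dikeste
  rule 3 (unconditioned shift): dikeste → tikeste
  ⇒ Vekulish tikeste
*dikaste is the unique common source.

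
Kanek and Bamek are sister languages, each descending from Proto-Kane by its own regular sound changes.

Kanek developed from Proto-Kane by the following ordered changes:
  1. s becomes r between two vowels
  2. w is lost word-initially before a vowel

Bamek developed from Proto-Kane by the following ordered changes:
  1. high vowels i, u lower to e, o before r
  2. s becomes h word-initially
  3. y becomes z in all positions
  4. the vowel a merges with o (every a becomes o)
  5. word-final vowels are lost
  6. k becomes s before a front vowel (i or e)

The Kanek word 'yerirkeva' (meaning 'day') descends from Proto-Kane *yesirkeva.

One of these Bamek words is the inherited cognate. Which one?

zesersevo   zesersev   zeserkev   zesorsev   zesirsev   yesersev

Bamek: start from *yesirkeva.
  rule 1 (pre-rhotic lowering): yesirkeva → yeserkeva
  rule 2: no change — yeserkeva
  rule 3 (unconditioned shift): yeserkeva → zeserkeva
  rule 4 (vowel merger): zeserkeva → zeserkevo
  rule 5 (apocope): zeserkevo → zeserkev
  rule 6 (palatalisation): zeserkev → zesersev
  ⇒ Bamek zesersev
Among the options, 'zesersev' alone shows every Bamek change applied in order.

zesersev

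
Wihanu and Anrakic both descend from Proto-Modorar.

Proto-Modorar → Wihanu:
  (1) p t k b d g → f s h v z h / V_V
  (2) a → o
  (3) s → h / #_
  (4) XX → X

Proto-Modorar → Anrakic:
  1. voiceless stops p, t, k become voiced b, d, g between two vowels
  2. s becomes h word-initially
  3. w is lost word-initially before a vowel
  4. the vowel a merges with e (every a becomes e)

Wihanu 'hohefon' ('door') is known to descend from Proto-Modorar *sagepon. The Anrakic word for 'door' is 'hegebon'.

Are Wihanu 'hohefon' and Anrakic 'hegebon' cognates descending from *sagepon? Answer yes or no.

Derive the expected Anrakic reflex of *sagepon:
Anrakic: *sagepon > sagebon > hagebon > hegebon  (by intervocalic voicing, debuccalisation, vowel merger)
Anrakic 'hegebon' matches the regular reflex exactly, so the pair is cognate.

yes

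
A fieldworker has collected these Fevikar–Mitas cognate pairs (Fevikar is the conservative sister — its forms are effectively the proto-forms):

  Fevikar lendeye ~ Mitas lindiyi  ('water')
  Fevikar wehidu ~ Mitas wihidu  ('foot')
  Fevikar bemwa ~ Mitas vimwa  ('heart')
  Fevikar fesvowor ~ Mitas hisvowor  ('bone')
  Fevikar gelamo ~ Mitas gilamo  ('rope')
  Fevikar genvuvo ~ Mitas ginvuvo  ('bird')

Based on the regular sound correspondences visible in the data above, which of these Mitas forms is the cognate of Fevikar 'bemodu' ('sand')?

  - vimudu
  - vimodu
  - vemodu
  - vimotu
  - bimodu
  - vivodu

vimodu

bemwa ~ vimwa — Fevikar b corresponds to Mitas v word-initially before a front vowel.
bemwa ~ vimwa — Fevikar e corresponds to Mitas i after a consonant, before a nasal.
Applying these to Fevikar 'bemodu':
  bemodu → vemodu   (b→v word-initially before a front vowel)
  vemodu → vimodu   (e→i after a consonant, before a nasal)
So the Mitas cognate is 'vimodu'.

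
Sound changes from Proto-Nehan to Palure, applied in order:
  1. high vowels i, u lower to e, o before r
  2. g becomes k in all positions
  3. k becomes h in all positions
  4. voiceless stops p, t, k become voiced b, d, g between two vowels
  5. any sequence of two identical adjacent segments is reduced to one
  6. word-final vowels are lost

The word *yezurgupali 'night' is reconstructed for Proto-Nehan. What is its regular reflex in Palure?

yezorhubal

Palure: start from *yezurgupali.
  rule 1 (pre-rhotic lowering): yezurgupali → yezorgupali
  rule 2 (unconditioned shift): yezorgupali → yezorkupali
  rule 3 (unconditioned shift): yezorkupali → yezorhupali
  rule 4 (intervocalic voicing): yezorhupali → yezorhubali
  rule 5: no change — yezorhubali
  rule 6 (apocope): yezorhubali → yezorhubal
  ⇒ Palure yezorhubal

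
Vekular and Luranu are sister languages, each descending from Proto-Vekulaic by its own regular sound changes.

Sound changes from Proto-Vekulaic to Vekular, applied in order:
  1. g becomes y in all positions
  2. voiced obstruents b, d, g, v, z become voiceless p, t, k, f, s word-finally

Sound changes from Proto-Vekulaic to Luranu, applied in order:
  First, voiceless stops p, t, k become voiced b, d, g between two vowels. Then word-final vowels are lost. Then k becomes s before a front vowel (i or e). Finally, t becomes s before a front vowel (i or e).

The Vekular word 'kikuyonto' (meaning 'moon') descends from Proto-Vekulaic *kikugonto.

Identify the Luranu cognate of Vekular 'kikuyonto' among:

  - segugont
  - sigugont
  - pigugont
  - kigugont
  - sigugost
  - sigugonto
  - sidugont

Luranu: *kikugonto > kigugonto > kigugont > sigugont  (by intervocalic voicing, apocope, palatalisation)

sigugont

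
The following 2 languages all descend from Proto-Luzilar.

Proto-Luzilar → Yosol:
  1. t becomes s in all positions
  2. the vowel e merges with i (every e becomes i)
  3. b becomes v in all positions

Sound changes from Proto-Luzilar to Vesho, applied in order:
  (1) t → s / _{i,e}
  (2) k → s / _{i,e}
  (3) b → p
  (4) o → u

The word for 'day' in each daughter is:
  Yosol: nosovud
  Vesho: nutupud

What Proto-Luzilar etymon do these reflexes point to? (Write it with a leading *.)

Position 3: Yosol has s, Vesho has t. Vesho preserves t here (none of its changes turn any other segment into t), so the proto-segment is *t.
Position 4: Yosol has o, Vesho has u. Yosol preserves o here (none of its changes turn any other segment into o), so the proto-segment is *o.
Verify the candidate proto-form against each daughter:
Yosol: *notobud
  notobud → nosobud   [unconditioned shift]
  nosobud (rule 2 does not apply)
  nosobud → nosovud   [unconditioned shift]
  giving Yosol nosovud.
Vesho: *notobud > notopud > nutupud  (by unconditioned shift, vowel merger)
Only *notobud yields all of Yosol nosovud, Vesho nutupud.

*notobud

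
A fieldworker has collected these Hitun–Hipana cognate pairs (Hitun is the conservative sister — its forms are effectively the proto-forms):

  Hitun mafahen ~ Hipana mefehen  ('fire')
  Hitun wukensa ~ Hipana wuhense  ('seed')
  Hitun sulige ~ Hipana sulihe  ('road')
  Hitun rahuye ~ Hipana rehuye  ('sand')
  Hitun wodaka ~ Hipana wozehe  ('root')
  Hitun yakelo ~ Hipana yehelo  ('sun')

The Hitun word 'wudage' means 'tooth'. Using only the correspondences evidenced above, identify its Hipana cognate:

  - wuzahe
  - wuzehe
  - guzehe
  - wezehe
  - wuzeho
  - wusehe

wuzehe

wodaka ~ wozehe — Hitun d corresponds to Hipana z between vowels (before a back vowel).
mafahen ~ mefehen, rahuye ~ rehuye — Hitun a corresponds to Hipana e after a consonant, before a consonant other than r, m, n, p, b, f, v.
sulige ~ sulihe — Hitun g corresponds to Hipana h between vowels (before a front vowel).
Applying these to Hitun 'wudage':
  wudage → wuzage   (d→z between vowels (before a back vowel))
  wuzage → wuzege   (a→e after a consonant, before a consonant other than r, m, n, p, b, f, v)
  wuzege → wuzehe   (g→h between vowels (before a front vowel))
So the Hipana cognate is 'wuzehe'.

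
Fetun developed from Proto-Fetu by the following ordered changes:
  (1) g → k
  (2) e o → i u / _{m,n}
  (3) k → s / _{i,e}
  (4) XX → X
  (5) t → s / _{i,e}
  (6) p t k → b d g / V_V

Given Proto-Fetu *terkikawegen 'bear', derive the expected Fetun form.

Fetun: *terkikawegen > terkikaweken > terkikawekin > tersikawesin > sersikawesin > sersigawesin  (by unconditioned shift, pre-nasal raising, palatalisation, palatalisation, intervocalic voicing)

sersigawesin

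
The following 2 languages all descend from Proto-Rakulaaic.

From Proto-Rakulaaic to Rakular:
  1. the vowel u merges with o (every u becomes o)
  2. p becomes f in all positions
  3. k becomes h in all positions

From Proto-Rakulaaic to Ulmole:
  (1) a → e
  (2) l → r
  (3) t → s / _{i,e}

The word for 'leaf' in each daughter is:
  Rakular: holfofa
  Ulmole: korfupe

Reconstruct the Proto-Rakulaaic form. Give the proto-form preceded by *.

*kolfupa

Position 3: Rakular has l, Ulmole has r. Rakular preserves l here (none of its changes turn any other segment into l), so the proto-segment is *l.
Position 5: Rakular has o, Ulmole has u. Ulmole preserves u here (none of its changes turn any other segment into u), so the proto-segment is *u.
Verify the candidate proto-form against each daughter:
Rakular: start from *kolfupa.
  rule 1 (vowel merger): kolfupa → kolfopa
  rule 2 (unconditioned shift): kolfopa → kolfofa
  rule 3 (unconditioned shift): kolfofa → holfofa
  ⇒ Rakular holfofa
Ulmole: *kolfupa > kolfupe > korfupe  (by vowel merger, unconditioned shift)
Only *kolfupa yields all of Rakular holfofa, Ulmole korfupe.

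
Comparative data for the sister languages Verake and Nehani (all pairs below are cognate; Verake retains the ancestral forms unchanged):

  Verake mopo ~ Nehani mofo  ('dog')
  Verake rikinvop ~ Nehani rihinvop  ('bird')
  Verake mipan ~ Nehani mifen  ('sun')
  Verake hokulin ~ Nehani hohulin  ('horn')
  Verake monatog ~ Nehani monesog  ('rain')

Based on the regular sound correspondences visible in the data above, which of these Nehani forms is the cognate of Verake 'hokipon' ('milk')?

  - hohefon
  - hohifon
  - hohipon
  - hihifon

rikinvop ~ rihinvop — Verake k corresponds to Nehani h between vowels (before a front vowel).
mopo ~ mofo — Verake p corresponds to Nehani f between vowels (before a back vowel).
Applying these to Verake 'hokipon':
  hokipon → hohipon   (k→h between vowels (before a front vowel))
  hohipon → hohifon   (p→f between vowels (before a back vowel))
So the Nehani cognate is 'hohifon'.

hohifon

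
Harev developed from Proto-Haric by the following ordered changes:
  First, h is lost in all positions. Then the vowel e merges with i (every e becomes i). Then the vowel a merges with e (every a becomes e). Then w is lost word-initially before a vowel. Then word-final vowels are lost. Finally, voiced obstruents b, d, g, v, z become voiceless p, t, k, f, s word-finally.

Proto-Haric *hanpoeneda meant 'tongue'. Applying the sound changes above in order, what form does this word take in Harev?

Harev: *hanpoeneda
  hanpoeneda → anpoeneda   [h-loss]
  anpoeneda → anpoinida   [vowel merger]
  anpoinida → enpoinide   [vowel merger]
  enpoinide (rule 4 does not apply)
  enpoinide → enpoinid   [apocope]
  enpoinid → enpoinit   [final devoicing]
  giving Harev enpoinit.

enpoinit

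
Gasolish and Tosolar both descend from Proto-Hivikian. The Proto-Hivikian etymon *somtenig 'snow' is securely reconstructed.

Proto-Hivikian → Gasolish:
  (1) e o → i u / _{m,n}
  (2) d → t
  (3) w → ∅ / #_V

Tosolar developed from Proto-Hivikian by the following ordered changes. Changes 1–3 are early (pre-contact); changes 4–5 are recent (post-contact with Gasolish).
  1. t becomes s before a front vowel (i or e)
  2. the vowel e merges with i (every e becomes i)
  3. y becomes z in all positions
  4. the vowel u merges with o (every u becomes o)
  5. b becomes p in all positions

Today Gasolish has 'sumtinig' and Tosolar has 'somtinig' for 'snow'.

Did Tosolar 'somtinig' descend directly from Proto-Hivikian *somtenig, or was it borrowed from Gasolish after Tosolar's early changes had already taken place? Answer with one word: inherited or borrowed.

If inherited, *somtenig would pass through all of Tosolar's changes:
Tosolar: *somtenig > somsenig > somsinig  (by palatalisation, vowel merger)
If borrowed from Gasolish 'sumtinig' after the early changes, it would undergo only the recent ones:
  rule 4 (vowel merger): sumtinig → somtinig
  rule 5 (unconditioned shift): no change (somtinig)
  ⇒ as a loan: somtinig
Tosolar 'somtinig' matches the loan outcome 'somtinig', not the inherited 'somsinig' — it skipped the early Tosolar changes, so it was borrowed from Gasolish.

borrowed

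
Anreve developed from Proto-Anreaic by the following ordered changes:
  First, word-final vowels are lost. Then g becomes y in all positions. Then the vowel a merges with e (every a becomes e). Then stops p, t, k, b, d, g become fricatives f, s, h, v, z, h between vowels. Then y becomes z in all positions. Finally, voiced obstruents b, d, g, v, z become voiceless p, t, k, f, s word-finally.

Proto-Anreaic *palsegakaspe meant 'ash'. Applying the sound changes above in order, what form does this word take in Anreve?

pelsezehesp

Anreve: *palsegakaspe
  palsegakaspe → palsegakasp   [apocope]
  palsegakasp → palseyakasp   [unconditioned shift]
  palseyakasp → pelseyekesp   [vowel merger]
  pelseyekesp → pelseyehesp   [intervocalic lenition]
  pelseyehesp → pelsezehesp   [unconditioned shift]
  pelsezehesp (rule 6 does not apply)
  giving Anreve pelsezehesp.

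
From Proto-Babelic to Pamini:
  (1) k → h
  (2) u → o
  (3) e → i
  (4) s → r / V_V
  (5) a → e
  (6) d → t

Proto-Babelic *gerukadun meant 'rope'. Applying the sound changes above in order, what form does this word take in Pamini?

giroheton

Pamini: *gerukadun
  gerukadun → geruhadun   [unconditioned shift]
  geruhadun → gerohadon   [vowel merger]
  gerohadon → girohadon   [vowel merger]
  girohadon (rule 4 does not apply)
  girohadon → girohedon   [vowel merger]
  girohedon → giroheton   [unconditioned shift]
  giving Pamini giroheton.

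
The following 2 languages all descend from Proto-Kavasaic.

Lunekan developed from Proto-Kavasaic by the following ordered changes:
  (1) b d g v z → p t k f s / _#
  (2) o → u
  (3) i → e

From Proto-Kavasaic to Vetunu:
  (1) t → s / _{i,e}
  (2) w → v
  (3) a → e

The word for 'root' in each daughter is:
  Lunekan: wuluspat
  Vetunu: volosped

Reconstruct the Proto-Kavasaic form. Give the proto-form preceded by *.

Position 4: Lunekan has u, Vetunu has o. Vetunu preserves o here (none of its changes turn any other segment into o), so the proto-segment is *o.
Position 1: Lunekan has w, Vetunu has v. Lunekan preserves w here (none of its changes turn any other segment into w), so the proto-segment is *w.
Position 7: Lunekan has a, Vetunu has e. Lunekan preserves a here (none of its changes turn any other segment into a), so the proto-segment is *a.
Verify the candidate proto-form against each daughter:
Lunekan: start from *wolospad.
  rule 1 (final devoicing): wolospad → wolospat
  rule 2 (vowel merger): wolospat → wuluspat
  rule 3: no change — wuluspat
  ⇒ Lunekan wuluspat
Vetunu: start from *wolospad.
  rule 1: no change — wolospad
  rule 2 (unconditioned shift): wolospad → volospad
  rule 3 (vowel merger): volospad → volosped
  ⇒ Vetunu volosped
No other proto-form is consistent with every reflex, so the reconstruction is *wolospad.

*wolospad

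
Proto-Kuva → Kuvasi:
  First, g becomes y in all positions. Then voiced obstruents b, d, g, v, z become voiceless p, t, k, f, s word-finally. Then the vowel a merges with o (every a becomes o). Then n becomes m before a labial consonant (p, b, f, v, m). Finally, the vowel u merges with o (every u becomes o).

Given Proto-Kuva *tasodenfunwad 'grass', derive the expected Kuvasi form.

Kuvasi: start from *tasodenfunwad.
  rule 1: no change — tasodenfunwad
  rule 2 (final devoicing): tasodenfunwad → tasodenfunwat
  rule 3 (vowel merger): tasodenfunwat → tosodenfunwot
  rule 4 (nasal place assimilation): tosodenfunwot → tosodemfunwot
  rule 5 (vowel merger): tosodemfunwot → tosodemfonwot
  ⇒ Kuvasi tosodemfonwot

tosodemfonwot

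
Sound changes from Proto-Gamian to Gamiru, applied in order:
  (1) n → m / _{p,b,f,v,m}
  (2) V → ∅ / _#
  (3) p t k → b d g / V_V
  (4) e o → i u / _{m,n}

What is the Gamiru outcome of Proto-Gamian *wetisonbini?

wedisumbin

Gamiru: *wetisonbini
  wetisonbini → wetisombini   [nasal place assimilation]
  wetisombini → wetisombin   [apocope]
  wetisombin → wedisombin   [intervocalic voicing]
  wedisombin → wedisumbin   [pre-nasal raising]
  giving Gamiru wedisumbin.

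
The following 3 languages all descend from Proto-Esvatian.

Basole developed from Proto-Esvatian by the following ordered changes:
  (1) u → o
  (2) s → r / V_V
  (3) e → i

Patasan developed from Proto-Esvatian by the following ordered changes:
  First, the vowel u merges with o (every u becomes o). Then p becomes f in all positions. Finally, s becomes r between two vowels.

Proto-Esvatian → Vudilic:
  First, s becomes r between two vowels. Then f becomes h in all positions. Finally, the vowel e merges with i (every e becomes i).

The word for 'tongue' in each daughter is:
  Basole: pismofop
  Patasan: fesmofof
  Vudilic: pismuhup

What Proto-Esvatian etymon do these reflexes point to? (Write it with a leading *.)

Position 2: Basole has i, Patasan has e, Vudilic has i. Patasan preserves e here (none of its changes turn any other segment into e), so the proto-segment is *e.
Position 6: Basole has f, Patasan has f, Vudilic has h. Basole preserves f here (none of its changes turn any other segment into f), so the proto-segment is *f.
Position 5: Basole has o, Patasan has o, Vudilic has u. Vudilic preserves u here (none of its changes turn any other segment into u), so the proto-segment is *u.
Continuing position by position gives *pesmufup; check it forward:
Basole: start from *pesmufup.
  rule 1 (vowel merger): pesmufup → pesmofop
  rule 2: no change — pesmofop
  rule 3 (vowel merger): pesmofop → pismofop
  ⇒ Basole pismofop
Patasan: *pesmufup > pesmofop > fesmofof  (by vowel merger, unconditioned shift)
Vudilic: *pesmufup
  pesmufup (rule 1 does not apply)
  pesmufup → pesmuhup   [unconditioned shift]
  pesmuhup → pismuhup   [vowel merger]
  giving Vudilic pismuhup.
No other proto-form is consistent with every reflex, so the reconstruction is *pesmufup.

*pesmufup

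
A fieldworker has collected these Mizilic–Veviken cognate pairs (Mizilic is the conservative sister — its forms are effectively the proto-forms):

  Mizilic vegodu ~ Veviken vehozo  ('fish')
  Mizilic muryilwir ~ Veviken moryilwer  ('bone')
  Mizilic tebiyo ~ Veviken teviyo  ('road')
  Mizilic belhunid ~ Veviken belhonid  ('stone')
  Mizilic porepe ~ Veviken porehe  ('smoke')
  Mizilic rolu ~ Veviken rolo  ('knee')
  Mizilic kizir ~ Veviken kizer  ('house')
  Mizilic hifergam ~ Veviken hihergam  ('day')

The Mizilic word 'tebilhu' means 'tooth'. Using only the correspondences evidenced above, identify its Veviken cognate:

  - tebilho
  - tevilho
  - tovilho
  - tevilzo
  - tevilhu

tebiyo ~ teviyo — Mizilic b corresponds to Veviken v between vowels (before a front vowel).
vegodu ~ vehozo, rolu ~ rolo — Mizilic u corresponds to Veviken o word-finally.
Applying these to Mizilic 'tebilhu':
  tebilhu → tevilhu   (b→v between vowels (before a front vowel))
  tevilhu → tevilho   (u→o word-finally)
So the Veviken cognate is 'tevilho'.

tevilho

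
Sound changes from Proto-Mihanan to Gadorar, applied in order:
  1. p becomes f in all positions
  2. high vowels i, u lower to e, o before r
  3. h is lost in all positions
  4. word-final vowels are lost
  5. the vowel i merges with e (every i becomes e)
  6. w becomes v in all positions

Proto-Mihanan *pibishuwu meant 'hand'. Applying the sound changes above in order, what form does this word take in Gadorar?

febesuv

Gadorar: *pibishuwu > fibishuwu > fibisuwu > fibisuw > febesuw > febesuv  (by unconditioned shift, h-loss, apocope, vowel merger, unconditioned shift)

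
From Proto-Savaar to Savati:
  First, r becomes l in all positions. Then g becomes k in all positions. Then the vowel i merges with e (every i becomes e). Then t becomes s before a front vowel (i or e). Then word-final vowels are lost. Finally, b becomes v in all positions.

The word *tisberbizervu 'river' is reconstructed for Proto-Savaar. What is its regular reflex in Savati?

Savati: *tisberbizervu > tisbelbizelvu > tesbelbezelvu > sesbelbezelvu > sesbelbezelv > sesvelvezelv  (by unconditioned shift, vowel merger, palatalisation, apocope, unconditioned shift)

sesvelvezelv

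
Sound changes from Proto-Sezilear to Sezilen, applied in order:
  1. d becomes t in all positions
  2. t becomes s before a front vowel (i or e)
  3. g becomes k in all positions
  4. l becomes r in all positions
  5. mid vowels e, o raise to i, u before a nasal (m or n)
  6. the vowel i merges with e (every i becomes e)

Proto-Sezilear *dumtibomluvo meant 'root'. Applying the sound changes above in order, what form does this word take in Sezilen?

tumsebumruvo

Sezilen: start from *dumtibomluvo.
  rule 1 (unconditioned shift): dumtibomluvo → tumtibomluvo
  rule 2 (palatalisation): tumtibomluvo → tumsibomluvo
  rule 3: no change — tumsibomluvo
  rule 4 (unconditioned shift): tumsibomluvo → tumsibomruvo
  rule 5 (pre-nasal raising): tumsibomruvo → tumsibumruvo
  rule 6 (vowel merger): tumsibumruvo → tumsebumruvo
  ⇒ Sezilen tumsebumruvo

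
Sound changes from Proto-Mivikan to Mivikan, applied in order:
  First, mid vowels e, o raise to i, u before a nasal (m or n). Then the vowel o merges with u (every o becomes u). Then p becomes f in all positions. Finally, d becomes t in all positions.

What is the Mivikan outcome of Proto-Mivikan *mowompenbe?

Mivikan: start from *mowompenbe.
  rule 1 (pre-nasal raising): mowompenbe → mowumpinbe
  rule 2 (vowel merger): mowumpinbe → muwumpinbe
  rule 3 (unconditioned shift): muwumpinbe → muwumfinbe
  rule 4: no change — muwumfinbe
  ⇒ Mivikan muwumfinbe

muwumfinbe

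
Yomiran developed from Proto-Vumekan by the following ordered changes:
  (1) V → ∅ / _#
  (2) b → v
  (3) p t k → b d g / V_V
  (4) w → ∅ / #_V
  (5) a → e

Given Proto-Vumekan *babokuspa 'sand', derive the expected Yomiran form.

vevogusp

Yomiran: start from *babokuspa.
  rule 1 (apocope): babokuspa → babokusp
  rule 2 (unconditioned shift): babokusp → vavokusp
  rule 3 (intervocalic voicing): vavokusp → vavogusp
  rule 4: no change — vavogusp
  rule 5 (vowel merger): vavogusp → vevogusp
  ⇒ Yomiran vevogusp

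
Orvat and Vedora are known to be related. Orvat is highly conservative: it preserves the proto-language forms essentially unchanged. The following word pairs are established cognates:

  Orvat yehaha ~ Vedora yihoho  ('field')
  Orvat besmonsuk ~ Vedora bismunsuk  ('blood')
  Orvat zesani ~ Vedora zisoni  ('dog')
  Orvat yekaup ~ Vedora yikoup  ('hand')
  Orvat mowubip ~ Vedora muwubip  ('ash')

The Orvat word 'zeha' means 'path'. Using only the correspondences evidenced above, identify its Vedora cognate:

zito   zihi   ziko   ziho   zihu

yehaha ~ yihoho, besmonsuk ~ bismunsuk — Orvat e corresponds to Vedora i after a consonant, before a consonant other than r, m, n, p, b, f, v.
yehaha ~ yihoho — Orvat a corresponds to Vedora o word-finally.
Applying these to Orvat 'zeha':
  zeha → ziha   (e→i after a consonant, before a consonant other than r, m, n, p, b, f, v)
  ziha → ziho   (a→o word-finally)
So the Vedora cognate is 'ziho'.

ziho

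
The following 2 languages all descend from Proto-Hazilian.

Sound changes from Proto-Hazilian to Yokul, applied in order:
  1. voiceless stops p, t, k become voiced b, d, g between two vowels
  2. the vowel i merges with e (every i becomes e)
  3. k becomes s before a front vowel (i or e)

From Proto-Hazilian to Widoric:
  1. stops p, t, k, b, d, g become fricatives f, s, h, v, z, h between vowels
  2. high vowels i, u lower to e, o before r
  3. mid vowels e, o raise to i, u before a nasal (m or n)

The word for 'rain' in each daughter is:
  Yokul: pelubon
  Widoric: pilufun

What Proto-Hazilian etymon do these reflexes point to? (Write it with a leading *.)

*pilupon

Position 6: Yokul has o, Widoric has u. Yokul preserves o here (none of its changes turn any other segment into o), so the proto-segment is *o.
Position 5: Yokul has b, Widoric has f. Taking the neighbouring segments as reconstructed: Yokul b could go back to *p or *b; Widoric f could go back to *p or *f — the one source consistent with every daughter is *p.
This points to *pilupon. Verify forward in each daughter:
Yokul: *pilupon > pilubon > pelubon  (by intervocalic voicing, vowel merger)
Widoric: start from *pilupon.
  rule 1 (intervocalic lenition): pilupon → pilufon
  rule 2: no change — pilufon
  rule 3 (pre-nasal raising): pilufon → pilufun
  ⇒ Widoric pilufun
*pilupon is the unique common source.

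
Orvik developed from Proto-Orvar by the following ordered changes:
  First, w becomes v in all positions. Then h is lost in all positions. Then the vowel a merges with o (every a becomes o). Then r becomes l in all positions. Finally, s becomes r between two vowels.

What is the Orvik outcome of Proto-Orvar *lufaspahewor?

Orvik: *lufaspahewor
  lufaspahewor → lufaspahevor   [unconditioned shift]
  lufaspahevor → lufaspaevor   [h-loss]
  lufaspaevor → lufospoevor   [vowel merger]
  lufospoevor → lufospoevol   [unconditioned shift]
  lufospoevol (rule 5 does not apply)
  giving Orvik lufospoevol.

lufospoevol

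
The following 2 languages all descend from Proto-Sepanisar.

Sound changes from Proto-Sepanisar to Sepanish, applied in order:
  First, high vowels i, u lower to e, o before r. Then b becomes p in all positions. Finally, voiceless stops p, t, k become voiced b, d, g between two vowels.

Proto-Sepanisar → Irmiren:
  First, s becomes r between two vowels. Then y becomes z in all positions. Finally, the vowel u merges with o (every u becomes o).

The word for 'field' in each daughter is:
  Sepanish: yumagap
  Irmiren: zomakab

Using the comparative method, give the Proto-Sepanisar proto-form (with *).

Position 2: Sepanish has u, Irmiren has o. Sepanish preserves u here (none of its changes turn any other segment into u), so the proto-segment is *u.
Position 5: Sepanish has g, Irmiren has k. Irmiren preserves k here (none of its changes turn any other segment into k), so the proto-segment is *k.
Position 7: Sepanish has p, Irmiren has b. Irmiren preserves b here (none of its changes turn any other segment into b), so the proto-segment is *b.
Verify the candidate proto-form against each daughter:
Sepanish: start from *yumakab.
  rule 1: no change — yumakab
  rule 2 (unconditioned shift): yumakab → yumakap
  rule 3 (intervocalic voicing): yumakap → yumagap
  ⇒ Sepanish yumagap
Irmiren: *yumakab > zumakab > zomakab  (by unconditioned shift, vowel merger)
*yumakab is the unique common source.

*yumakab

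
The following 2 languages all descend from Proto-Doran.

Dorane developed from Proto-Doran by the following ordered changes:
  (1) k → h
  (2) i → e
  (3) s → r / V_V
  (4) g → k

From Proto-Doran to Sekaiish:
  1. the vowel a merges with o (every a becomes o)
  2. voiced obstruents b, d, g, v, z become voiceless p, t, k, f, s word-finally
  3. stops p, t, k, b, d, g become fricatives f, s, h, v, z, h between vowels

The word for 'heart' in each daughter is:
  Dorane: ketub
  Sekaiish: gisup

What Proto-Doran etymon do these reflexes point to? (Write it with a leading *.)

Position 1: Dorane has k, Sekaiish has g. Sekaiish preserves g here (none of its changes turn any other segment into g), so the proto-segment is *g.
Position 3: Dorane has t, Sekaiish has s. Dorane preserves t here (none of its changes turn any other segment into t), so the proto-segment is *t.
This points to *gitub. Verify forward in each daughter:
Dorane: start from *gitub.
  rule 1: no change — gitub
  rule 2 (vowel merger): gitub → getub
  rule 3: no change — getub
  rule 4 (unconditioned shift): getub → ketub
  ⇒ Dorane ketub
Sekaiish: *gitub > gitup > gisup  (by final devoicing, intervocalic lenition)
No other proto-form is consistent with every reflex, so the reconstruction is *gitub.

*gitub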